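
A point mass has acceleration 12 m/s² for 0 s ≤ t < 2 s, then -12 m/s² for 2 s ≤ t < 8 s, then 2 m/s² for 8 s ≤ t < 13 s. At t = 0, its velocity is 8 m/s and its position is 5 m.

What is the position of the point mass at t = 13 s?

-154 m

On each constant-a segment, Δv = aΔt and Δx = v₀Δt + ½aΔt²; chain segment to segment.
0–2 s: v starts 8 m/s; Δx = 8·2 + ½·12·2² = 40 m; v ends 32 m/s.
2–8 s: v starts 32 m/s; Δx = 32·6 + ½·-12·6² = -24 m; v ends -40 m/s.
8–13 s: v starts -40 m/s; Δx = -40·5 + ½·2·5² = -175 m; v ends -30 m/s.
x(13) = 5 + Σ Δx = -154 m.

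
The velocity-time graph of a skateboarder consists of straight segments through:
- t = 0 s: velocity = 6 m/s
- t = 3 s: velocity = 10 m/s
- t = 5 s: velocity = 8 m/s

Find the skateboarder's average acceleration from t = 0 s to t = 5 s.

0.4 m/s²

Average acceleration = Δv/Δt = (8 − 6)/(5 − 0) = 0.4 m/s².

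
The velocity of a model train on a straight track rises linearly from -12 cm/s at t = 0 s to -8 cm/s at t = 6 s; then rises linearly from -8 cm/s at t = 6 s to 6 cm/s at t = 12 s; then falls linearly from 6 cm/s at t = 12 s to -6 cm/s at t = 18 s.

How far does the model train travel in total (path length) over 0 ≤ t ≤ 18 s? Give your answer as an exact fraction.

Distance (not displacement) is the total path length: add the absolute areas under v-t.
0–6 s: |½(-12 + -8)(6)| = 60 cm
6–12 s: v = 0 at t = 66/7 s; triangle areas 96/7 + 54/7 = 150/7 cm
12–18 s: v = 0 at t = 15 s; triangle areas 9 + 9 = 18 cm
Total distance = 696/7 cm

696/7 cm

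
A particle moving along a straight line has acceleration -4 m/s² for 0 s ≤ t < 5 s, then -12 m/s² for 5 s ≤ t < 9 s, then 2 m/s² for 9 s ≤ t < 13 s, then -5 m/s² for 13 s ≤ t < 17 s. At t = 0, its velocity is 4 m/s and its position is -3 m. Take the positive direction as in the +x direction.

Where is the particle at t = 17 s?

On each constant-a segment, Δv = aΔt and Δx = v₀Δt + ½aΔt²; chain segment to segment.
0–5 s: v starts 4 m/s; Δx = 4·5 + ½·-4·5² = -30 m; v ends -16 m/s.
5–9 s: v starts -16 m/s; Δx = -16·4 + ½·-12·4² = -160 m; v ends -64 m/s.
9–13 s: v starts -64 m/s; Δx = -64·4 + ½·2·4² = -240 m; v ends -56 m/s.
13–17 s: v starts -56 m/s; Δx = -56·4 + ½·-5·4² = -264 m; v ends -76 m/s.
x(17) = -3 + Σ Δx = -697 m.

-697 m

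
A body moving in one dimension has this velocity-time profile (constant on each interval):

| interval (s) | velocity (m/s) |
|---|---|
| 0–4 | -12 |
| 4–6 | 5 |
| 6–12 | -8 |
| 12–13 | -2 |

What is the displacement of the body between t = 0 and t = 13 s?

Displacement is the signed area under the v-t curve.
0–4 s: -12 × 4 = -48 m
4–6 s: 5 × 2 = 10 m
6–12 s: -8 × 6 = -48 m
12–13 s: -2 × 1 = -2 m
Net displacement = -88 m

-88 m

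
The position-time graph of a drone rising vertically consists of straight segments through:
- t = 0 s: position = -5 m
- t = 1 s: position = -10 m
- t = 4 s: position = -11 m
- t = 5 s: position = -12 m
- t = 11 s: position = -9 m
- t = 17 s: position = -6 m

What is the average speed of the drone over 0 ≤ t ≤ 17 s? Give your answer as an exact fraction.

Average speed = (total path length)/(elapsed time); on a piecewise-linear x-t graph the path length is Σ|Δx|.
0–1 s: |Δx| = |-10 − -5| = 5 m
1–4 s: |Δx| = |-11 − -10| = 1 m
4–5 s: |Δx| = |-12 − -11| = 1 m
5–11 s: |Δx| = |-9 − -12| = 3 m
11–17 s: |Δx| = |-6 − -9| = 3 m
Total path = 13 m; average speed = 13/17 = 13/17 m/s.

13/17 m/s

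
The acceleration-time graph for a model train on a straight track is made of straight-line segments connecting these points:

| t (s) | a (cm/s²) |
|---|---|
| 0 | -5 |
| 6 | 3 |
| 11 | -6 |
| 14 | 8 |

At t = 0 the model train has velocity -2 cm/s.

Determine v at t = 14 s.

Δv equals the area under the a-t graph; then v = v₀ + Δv.
0–6 s: ½(-5 + 3)(6) = -6 cm/s
6–11 s: ½(3 + -6)(5) = -7.5 cm/s
11–14 s: ½(-6 + 8)(3) = 3 cm/s
Δv = -10.5 cm/s, so v(14) = -2 + (-10.5) = -12.5 cm/s.

-12.5 cm/s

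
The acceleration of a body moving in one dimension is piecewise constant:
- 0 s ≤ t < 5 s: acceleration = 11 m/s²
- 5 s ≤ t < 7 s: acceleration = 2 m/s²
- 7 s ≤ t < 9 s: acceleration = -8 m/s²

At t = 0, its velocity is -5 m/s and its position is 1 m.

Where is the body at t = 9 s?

309.5 m

On each constant-a segment, Δv = aΔt and Δx = v₀Δt + ½aΔt²; chain segment to segment.
0–5 s: v starts -5 m/s; Δx = -5·5 + ½·11·5² = 112.5 m; v ends 50 m/s.
5–7 s: v starts 50 m/s; Δx = 50·2 + ½·2·2² = 104 m; v ends 54 m/s.
7–9 s: v starts 54 m/s; Δx = 54·2 + ½·-8·2² = 92 m; v ends 38 m/s.
x(9) = 1 + Σ Δx = 309.5 m.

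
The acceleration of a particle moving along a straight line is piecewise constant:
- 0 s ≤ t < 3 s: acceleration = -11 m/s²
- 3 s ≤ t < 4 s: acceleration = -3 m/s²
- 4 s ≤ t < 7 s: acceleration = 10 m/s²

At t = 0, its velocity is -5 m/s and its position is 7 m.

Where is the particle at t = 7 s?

On each constant-a segment, Δv = aΔt and Δx = v₀Δt + ½aΔt²; chain segment to segment.
0–3 s: v starts -5 m/s; Δx = -5·3 + ½·-11·3² = -64.5 m; v ends -38 m/s.
3–4 s: v starts -38 m/s; Δx = -38·1 + ½·-3·1² = -39.5 m; v ends -41 m/s.
4–7 s: v starts -41 m/s; Δx = -41·3 + ½·10·3² = -78 m; v ends -11 m/s.
x(7) = 7 + Σ Δx = -175 m.

-175 m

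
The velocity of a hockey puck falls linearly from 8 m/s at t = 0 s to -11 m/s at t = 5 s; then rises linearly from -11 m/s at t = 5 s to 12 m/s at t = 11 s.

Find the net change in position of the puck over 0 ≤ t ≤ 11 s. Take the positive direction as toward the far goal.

-4.5 m

Net displacement equals the area under the velocity-time graph (areas below the axis count negative).
0–5 s: ½(8 + -11)(5) = -7.5 m
5–11 s: ½(-11 + 12)(6) = 3 m
Net displacement = -4.5 m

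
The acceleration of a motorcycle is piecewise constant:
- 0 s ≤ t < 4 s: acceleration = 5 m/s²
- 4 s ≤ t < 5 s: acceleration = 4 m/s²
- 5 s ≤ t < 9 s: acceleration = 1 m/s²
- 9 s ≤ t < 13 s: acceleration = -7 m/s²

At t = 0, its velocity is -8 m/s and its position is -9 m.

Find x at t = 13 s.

109 m

On each constant-a segment, Δv = aΔt and Δx = v₀Δt + ½aΔt²; chain segment to segment.
0–4 s: v starts -8 m/s; Δx = -8·4 + ½·5·4² = 8 m; v ends 12 m/s.
4–5 s: v starts 12 m/s; Δx = 12·1 + ½·4·1² = 14 m; v ends 16 m/s.
5–9 s: v starts 16 m/s; Δx = 16·4 + ½·1·4² = 72 m; v ends 20 m/s.
9–13 s: v starts 20 m/s; Δx = 20·4 + ½·-7·4² = 24 m; v ends -8 m/s.
x(13) = -9 + Σ Δx = 109 m.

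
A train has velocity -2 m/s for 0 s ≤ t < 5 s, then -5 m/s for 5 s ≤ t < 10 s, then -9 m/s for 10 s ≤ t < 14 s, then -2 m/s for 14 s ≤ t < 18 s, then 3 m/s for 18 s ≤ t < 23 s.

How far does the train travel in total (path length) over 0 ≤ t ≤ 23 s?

Distance (not displacement) is the total path length: add the absolute areas under v-t.
0–5 s: |-2| × 5 = 10 m
5–10 s: |-5| × 5 = 25 m
10–14 s: |-9| × 4 = 36 m
14–18 s: |-2| × 4 = 8 m
18–23 s: |3| × 5 = 15 m
Total distance = 94 m

94 m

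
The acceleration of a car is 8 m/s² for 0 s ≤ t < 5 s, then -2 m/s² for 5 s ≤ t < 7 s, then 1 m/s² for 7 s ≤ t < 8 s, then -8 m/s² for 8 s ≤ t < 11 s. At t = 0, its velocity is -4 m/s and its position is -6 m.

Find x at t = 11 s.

237.5 m

On each constant-a segment, Δv = aΔt and Δx = v₀Δt + ½aΔt²; chain segment to segment.
0–5 s: v starts -4 m/s; Δx = -4·5 + ½·8·5² = 80 m; v ends 36 m/s.
5–7 s: v starts 36 m/s; Δx = 36·2 + ½·-2·2² = 68 m; v ends 32 m/s.
7–8 s: v starts 32 m/s; Δx = 32·1 + ½·1·1² = 32.5 m; v ends 33 m/s.
8–11 s: v starts 33 m/s; Δx = 33·3 + ½·-8·3² = 63 m; v ends 9 m/s.
x(11) = -6 + Σ Δx = 237.5 m.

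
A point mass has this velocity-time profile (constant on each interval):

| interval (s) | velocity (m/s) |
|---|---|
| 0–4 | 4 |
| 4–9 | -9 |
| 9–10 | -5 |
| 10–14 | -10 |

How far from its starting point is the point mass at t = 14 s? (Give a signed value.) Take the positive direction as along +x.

-74 m

Net displacement equals the area under the velocity-time graph (areas below the axis count negative).
0–4 s: 4 × 4 = 16 m
4–9 s: -9 × 5 = -45 m
9–10 s: -5 × 1 = -5 m
10–14 s: -10 × 4 = -40 m
Net displacement = -74 m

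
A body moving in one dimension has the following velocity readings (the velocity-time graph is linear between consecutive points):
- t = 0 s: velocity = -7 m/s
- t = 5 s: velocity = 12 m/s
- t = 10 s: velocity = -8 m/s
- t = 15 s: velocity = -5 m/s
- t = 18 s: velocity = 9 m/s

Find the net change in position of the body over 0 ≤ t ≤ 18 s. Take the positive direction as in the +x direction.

-4 m

Displacement is the signed area under the v-t curve.
0–5 s: ½(-7 + 12)(5) = 12.5 m
5–10 s: ½(12 + -8)(5) = 10 m
10–15 s: ½(-8 + -5)(5) = -32.5 m
15–18 s: ½(-5 + 9)(3) = 6 m
Net displacement = -4 m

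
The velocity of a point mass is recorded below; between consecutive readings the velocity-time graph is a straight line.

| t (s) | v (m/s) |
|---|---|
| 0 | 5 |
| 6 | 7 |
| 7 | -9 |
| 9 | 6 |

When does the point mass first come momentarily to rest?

v changes sign on 6–7 s (from 7 to -9); the graph is linear there, so v = 0 at t = 6 + (-7)·(7 − 6)/(-9 − 7) = 6.4375 s.

t = 6.4375 s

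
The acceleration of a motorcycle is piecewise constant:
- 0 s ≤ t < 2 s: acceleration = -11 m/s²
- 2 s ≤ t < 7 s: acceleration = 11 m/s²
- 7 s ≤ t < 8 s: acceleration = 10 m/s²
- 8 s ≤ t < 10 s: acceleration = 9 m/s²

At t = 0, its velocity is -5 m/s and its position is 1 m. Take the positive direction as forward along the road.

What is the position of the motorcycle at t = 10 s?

On each constant-a segment, Δv = aΔt and Δx = v₀Δt + ½aΔt²; chain segment to segment.
0–2 s: v starts -5 m/s; Δx = -5·2 + ½·-11·2² = -32 m; v ends -27 m/s.
2–7 s: v starts -27 m/s; Δx = -27·5 + ½·11·5² = 2.5 m; v ends 28 m/s.
7–8 s: v starts 28 m/s; Δx = 28·1 + ½·10·1² = 33 m; v ends 38 m/s.
8–10 s: v starts 38 m/s; Δx = 38·2 + ½·9·2² = 94 m; v ends 56 m/s.
x(10) = 1 + Σ Δx = 98.5 m.

98.5 m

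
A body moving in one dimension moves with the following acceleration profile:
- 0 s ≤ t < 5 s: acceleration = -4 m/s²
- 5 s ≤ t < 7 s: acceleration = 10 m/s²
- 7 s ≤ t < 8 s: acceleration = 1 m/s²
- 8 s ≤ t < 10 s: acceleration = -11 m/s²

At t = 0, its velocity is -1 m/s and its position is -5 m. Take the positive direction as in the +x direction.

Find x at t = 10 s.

-104.5 m

On each constant-a segment, Δv = aΔt and Δx = v₀Δt + ½aΔt²; chain segment to segment.
0–5 s: v starts -1 m/s; Δx = -1·5 + ½·-4·5² = -55 m; v ends -21 m/s.
5–7 s: v starts -21 m/s; Δx = -21·2 + ½·10·2² = -22 m; v ends -1 m/s.
7–8 s: v starts -1 m/s; Δx = -1·1 + ½·1·1² = -0.5 m; v ends 0 m/s.
8–10 s: v starts 0 m/s; Δx = 0·2 + ½·-11·2² = -22 m; v ends -22 m/s.
x(10) = -5 + Σ Δx = -104.5 m.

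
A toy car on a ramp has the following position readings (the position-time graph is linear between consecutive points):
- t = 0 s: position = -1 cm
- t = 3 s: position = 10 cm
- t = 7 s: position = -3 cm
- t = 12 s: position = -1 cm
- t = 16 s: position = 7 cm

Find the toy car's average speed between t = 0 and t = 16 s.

Average speed = (total path length)/(elapsed time); on a piecewise-linear x-t graph the path length is Σ|Δx|.
0–3 s: |Δx| = |10 − -1| = 11 cm
3–7 s: |Δx| = |-3 − 10| = 13 cm
7–12 s: |Δx| = |-1 − -3| = 2 cm
12–16 s: |Δx| = |7 − -1| = 8 cm
Total path = 34 cm; average speed = 34/16 = 2.125 cm/s.

2.125 cm/s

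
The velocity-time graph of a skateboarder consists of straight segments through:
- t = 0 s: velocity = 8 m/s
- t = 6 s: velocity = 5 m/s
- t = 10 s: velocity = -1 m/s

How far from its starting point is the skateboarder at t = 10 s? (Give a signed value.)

Displacement is the signed area under the v-t curve.
0–6 s: ½(8 + 5)(6) = 39 m
6–10 s: ½(5 + -1)(4) = 8 m
Net displacement = 47 m

47 m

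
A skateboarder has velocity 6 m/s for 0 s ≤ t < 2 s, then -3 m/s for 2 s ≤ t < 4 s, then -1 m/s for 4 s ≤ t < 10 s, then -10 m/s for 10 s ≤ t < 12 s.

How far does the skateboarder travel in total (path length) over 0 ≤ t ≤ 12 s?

44 m

Total distance travelled is ∫|v| dt — sum the magnitudes of each area piece.
0–2 s: |6| × 2 = 12 m
2–4 s: |-3| × 2 = 6 m
4–10 s: |-1| × 6 = 6 m
10–12 s: |-10| × 2 = 20 m
Total distance = 44 m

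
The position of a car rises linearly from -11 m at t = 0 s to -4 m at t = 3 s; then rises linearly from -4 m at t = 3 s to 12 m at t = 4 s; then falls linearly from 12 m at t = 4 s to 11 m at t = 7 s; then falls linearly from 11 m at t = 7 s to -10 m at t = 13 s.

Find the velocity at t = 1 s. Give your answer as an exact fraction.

Velocity is the slope of the x-t graph on 0–3 s: (-4 − -11)/(3 − 0) = 7/3 m/s.

7/3 m/s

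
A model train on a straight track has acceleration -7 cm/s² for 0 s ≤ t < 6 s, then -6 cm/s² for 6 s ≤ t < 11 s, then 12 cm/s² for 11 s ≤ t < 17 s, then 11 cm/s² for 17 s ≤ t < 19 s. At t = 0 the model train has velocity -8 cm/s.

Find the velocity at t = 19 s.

Δv equals the area under the a-t graph; then v = v₀ + Δv.
0–6 s: -7 × 6 = -42 cm/s
6–11 s: -6 × 5 = -30 cm/s
11–17 s: 12 × 6 = 72 cm/s
17–19 s: 11 × 2 = 22 cm/s
Δv = 22 cm/s, so v(19) = -8 + (22) = 14 cm/s.

14 cm/s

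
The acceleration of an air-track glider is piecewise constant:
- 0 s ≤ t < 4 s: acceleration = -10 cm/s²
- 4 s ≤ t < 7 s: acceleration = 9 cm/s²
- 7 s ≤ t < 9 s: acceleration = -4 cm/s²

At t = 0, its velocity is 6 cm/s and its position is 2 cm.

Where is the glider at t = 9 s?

On each constant-a segment, Δv = aΔt and Δx = v₀Δt + ½aΔt²; chain segment to segment.
0–4 s: v starts 6 cm/s; Δx = 6·4 + ½·-10·4² = -56 cm; v ends -34 cm/s.
4–7 s: v starts -34 cm/s; Δx = -34·3 + ½·9·3² = -61.5 cm; v ends -7 cm/s.
7–9 s: v starts -7 cm/s; Δx = -7·2 + ½·-4·2² = -22 cm; v ends -15 cm/s.
x(9) = 2 + Σ Δx = -137.5 cm.

-137.5 cm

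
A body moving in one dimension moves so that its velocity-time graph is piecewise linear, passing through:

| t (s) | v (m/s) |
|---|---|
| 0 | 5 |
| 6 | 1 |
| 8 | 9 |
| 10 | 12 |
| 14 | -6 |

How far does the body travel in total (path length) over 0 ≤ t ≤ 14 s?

Distance (not displacement) is the total path length: add the absolute areas under v-t.
0–6 s: |½(5 + 1)(6)| = 18 m
6–8 s: |½(1 + 9)(2)| = 10 m
8–10 s: |½(9 + 12)(2)| = 21 m
10–14 s: v = 0 at t = 38/3 s; triangle areas 16 + 4 = 20 m
Total distance = 69 m

69 m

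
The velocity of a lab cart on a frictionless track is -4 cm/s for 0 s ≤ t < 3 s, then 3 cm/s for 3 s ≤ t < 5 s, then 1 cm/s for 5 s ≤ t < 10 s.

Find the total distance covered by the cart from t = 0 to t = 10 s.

Distance (not displacement) is the total path length: add the absolute areas under v-t.
0–3 s: |-4| × 3 = 12 cm
3–5 s: |3| × 2 = 6 cm
5–10 s: |1| × 5 = 5 cm
Total distance = 23 cm

23 cm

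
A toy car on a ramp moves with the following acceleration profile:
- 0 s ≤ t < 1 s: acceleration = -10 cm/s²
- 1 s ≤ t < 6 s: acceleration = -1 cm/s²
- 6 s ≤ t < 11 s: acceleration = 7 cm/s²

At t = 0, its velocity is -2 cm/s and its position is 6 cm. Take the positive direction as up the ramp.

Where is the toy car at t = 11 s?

On each constant-a segment, Δv = aΔt and Δx = v₀Δt + ½aΔt²; chain segment to segment.
0–1 s: v starts -2 cm/s; Δx = -2·1 + ½·-10·1² = -7 cm; v ends -12 cm/s.
1–6 s: v starts -12 cm/s; Δx = -12·5 + ½·-1·5² = -72.5 cm; v ends -17 cm/s.
6–11 s: v starts -17 cm/s; Δx = -17·5 + ½·7·5² = 2.5 cm; v ends 18 cm/s.
x(11) = 6 + Σ Δx = -71 cm.

-71 cm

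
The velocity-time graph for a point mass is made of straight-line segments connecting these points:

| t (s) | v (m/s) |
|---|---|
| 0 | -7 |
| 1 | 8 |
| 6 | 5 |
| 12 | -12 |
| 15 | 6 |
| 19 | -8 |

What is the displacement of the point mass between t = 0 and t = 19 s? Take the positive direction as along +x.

Net displacement equals the area under the velocity-time graph (areas below the axis count negative).
0–1 s: ½(-7 + 8)(1) = 0.5 m
1–6 s: ½(8 + 5)(5) = 32.5 m
6–12 s: ½(5 + -12)(6) = -21 m
12–15 s: ½(-12 + 6)(3) = -9 m
15–19 s: ½(6 + -8)(4) = -4 m
Net displacement = -1 m

-1 m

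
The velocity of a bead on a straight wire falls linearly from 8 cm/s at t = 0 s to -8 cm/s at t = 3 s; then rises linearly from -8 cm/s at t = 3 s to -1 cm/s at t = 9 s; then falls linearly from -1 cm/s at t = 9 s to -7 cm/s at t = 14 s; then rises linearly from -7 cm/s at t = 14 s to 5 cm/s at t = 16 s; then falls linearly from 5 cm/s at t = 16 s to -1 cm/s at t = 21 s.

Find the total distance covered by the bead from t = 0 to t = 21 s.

76 cm

Distance (not displacement) is the total path length: add the absolute areas under v-t.
0–3 s: v = 0 at t = 1.5 s; triangle areas 6 + 6 = 12 cm
3–9 s: |½(-8 + -1)(6)| = 27 cm
9–14 s: |½(-1 + -7)(5)| = 20 cm
14–16 s: v = 0 at t = 91/6 s; triangle areas 49/12 + 25/12 = 37/6 cm
16–21 s: v = 0 at t = 121/6 s; triangle areas 125/12 + 5/12 = 65/6 cm
Total distance = 76 cm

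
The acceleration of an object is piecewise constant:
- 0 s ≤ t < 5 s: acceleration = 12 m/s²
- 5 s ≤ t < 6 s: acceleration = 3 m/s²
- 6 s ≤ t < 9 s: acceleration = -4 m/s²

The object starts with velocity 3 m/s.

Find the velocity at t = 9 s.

54 m/s

Δv equals the area under the a-t graph; then v = v₀ + Δv.
0–5 s: 12 × 5 = 60 m/s
5–6 s: 3 × 1 = 3 m/s
6–9 s: -4 × 3 = -12 m/s
Δv = 51 m/s, so v(9) = 3 + (51) = 54 m/s.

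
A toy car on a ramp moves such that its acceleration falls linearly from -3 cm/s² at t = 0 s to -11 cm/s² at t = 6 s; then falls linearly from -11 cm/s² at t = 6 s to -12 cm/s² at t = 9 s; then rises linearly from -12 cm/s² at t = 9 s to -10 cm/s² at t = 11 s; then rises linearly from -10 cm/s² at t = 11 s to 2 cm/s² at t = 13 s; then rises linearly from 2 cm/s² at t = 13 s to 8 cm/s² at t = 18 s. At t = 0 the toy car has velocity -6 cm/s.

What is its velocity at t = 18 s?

Δv equals the area under the a-t graph; then v = v₀ + Δv.
0–6 s: ½(-3 + -11)(6) = -42 cm/s
6–9 s: ½(-11 + -12)(3) = -34.5 cm/s
9–11 s: ½(-12 + -10)(2) = -22 cm/s
11–13 s: ½(-10 + 2)(2) = -8 cm/s
13–18 s: ½(2 + 8)(5) = 25 cm/s
Δv = -81.5 cm/s, so v(18) = -6 + (-81.5) = -87.5 cm/s.

-87.5 cm/s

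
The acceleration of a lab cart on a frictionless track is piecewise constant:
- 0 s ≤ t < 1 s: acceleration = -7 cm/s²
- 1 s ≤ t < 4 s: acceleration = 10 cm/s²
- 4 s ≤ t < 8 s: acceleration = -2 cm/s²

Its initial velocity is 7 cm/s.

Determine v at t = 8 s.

Δv equals the area under the a-t graph; then v = v₀ + Δv.
0–1 s: -7 × 1 = -7 cm/s
1–4 s: 10 × 3 = 30 cm/s
4–8 s: -2 × 4 = -8 cm/s
Δv = 15 cm/s, so v(8) = 7 + (15) = 22 cm/s.

22 cm/s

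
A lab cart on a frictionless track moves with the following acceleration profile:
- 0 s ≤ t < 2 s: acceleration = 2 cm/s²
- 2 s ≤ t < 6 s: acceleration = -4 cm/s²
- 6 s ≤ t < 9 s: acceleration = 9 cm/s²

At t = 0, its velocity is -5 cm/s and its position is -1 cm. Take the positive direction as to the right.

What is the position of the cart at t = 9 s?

-53.5 cm

On each constant-a segment, Δv = aΔt and Δx = v₀Δt + ½aΔt²; chain segment to segment.
0–2 s: v starts -5 cm/s; Δx = -5·2 + ½·2·2² = -6 cm; v ends -1 cm/s.
2–6 s: v starts -1 cm/s; Δx = -1·4 + ½·-4·4² = -36 cm; v ends -17 cm/s.
6–9 s: v starts -17 cm/s; Δx = -17·3 + ½·9·3² = -10.5 cm; v ends 10 cm/s.
x(9) = -1 + Σ Δx = -53.5 cm.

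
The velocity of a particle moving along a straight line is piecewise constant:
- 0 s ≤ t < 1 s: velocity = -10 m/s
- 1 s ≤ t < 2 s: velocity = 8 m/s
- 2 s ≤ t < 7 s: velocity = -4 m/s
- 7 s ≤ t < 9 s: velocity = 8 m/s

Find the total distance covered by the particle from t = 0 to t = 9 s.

54 m

Total distance travelled is ∫|v| dt — sum the magnitudes of each area piece.
0–1 s: |-10| × 1 = 10 m
1–2 s: |8| × 1 = 8 m
2–7 s: |-4| × 5 = 20 m
7–9 s: |8| × 2 = 16 m
Total distance = 54 m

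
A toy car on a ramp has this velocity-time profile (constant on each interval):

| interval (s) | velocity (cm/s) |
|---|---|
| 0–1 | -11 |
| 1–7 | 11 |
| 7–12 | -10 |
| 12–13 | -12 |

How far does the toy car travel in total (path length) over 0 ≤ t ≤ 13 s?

Distance (not displacement) is the total path length: add the absolute areas under v-t.
0–1 s: |-11| × 1 = 11 cm
1–7 s: |11| × 6 = 66 cm
7–12 s: |-10| × 5 = 50 cm
12–13 s: |-12| × 1 = 12 cm
Total distance = 139 cm

139 cm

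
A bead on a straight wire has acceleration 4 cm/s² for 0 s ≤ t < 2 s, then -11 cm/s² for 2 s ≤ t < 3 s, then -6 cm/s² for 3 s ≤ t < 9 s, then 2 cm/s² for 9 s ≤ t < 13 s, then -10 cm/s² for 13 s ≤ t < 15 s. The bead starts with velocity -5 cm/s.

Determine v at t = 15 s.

-56 cm/s

Δv equals the area under the a-t graph; then v = v₀ + Δv.
0–2 s: 4 × 2 = 8 cm/s
2–3 s: -11 × 1 = -11 cm/s
3–9 s: -6 × 6 = -36 cm/s
9–13 s: 2 × 4 = 8 cm/s
13–15 s: -10 × 2 = -20 cm/s
Δv = -51 cm/s, so v(15) = -5 + (-51) = -56 cm/s.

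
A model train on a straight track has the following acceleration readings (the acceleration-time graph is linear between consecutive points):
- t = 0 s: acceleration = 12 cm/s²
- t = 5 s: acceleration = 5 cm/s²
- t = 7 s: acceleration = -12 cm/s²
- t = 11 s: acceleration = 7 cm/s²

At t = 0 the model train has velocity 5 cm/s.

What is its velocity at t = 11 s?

30.5 cm/s

Δv equals the area under the a-t graph; then v = v₀ + Δv.
0–5 s: ½(12 + 5)(5) = 42.5 cm/s
5–7 s: ½(5 + -12)(2) = -7 cm/s
7–11 s: ½(-12 + 7)(4) = -10 cm/s
Δv = 25.5 cm/s, so v(11) = 5 + (25.5) = 30.5 cm/s.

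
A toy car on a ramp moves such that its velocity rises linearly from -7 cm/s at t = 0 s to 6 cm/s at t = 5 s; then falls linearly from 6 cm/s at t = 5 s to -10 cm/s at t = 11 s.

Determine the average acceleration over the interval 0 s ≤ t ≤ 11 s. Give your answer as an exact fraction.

-3/11 cm/s²

Average acceleration = Δv/Δt = (-10 − -7)/(11 − 0) = -3/11 cm/s².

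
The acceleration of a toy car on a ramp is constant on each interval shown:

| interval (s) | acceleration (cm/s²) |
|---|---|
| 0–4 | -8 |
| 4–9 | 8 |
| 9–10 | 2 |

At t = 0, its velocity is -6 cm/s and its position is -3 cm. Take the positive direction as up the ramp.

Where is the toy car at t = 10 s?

On each constant-a segment, Δv = aΔt and Δx = v₀Δt + ½aΔt²; chain segment to segment.
0–4 s: v starts -6 cm/s; Δx = -6·4 + ½·-8·4² = -88 cm; v ends -38 cm/s.
4–9 s: v starts -38 cm/s; Δx = -38·5 + ½·8·5² = -90 cm; v ends 2 cm/s.
9–10 s: v starts 2 cm/s; Δx = 2·1 + ½·2·1² = 3 cm; v ends 4 cm/s.
x(10) = -3 + Σ Δx = -178 cm.

-178 cm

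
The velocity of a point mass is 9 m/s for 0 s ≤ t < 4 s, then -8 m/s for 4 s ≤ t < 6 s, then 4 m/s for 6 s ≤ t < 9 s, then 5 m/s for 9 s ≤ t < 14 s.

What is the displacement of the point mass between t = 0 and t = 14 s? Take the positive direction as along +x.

57 m

Net displacement equals the area under the velocity-time graph (areas below the axis count negative).
0–4 s: 9 × 4 = 36 m
4–6 s: -8 × 2 = -16 m
6–9 s: 4 × 3 = 12 m
9–14 s: 5 × 5 = 25 m
Net displacement = 57 m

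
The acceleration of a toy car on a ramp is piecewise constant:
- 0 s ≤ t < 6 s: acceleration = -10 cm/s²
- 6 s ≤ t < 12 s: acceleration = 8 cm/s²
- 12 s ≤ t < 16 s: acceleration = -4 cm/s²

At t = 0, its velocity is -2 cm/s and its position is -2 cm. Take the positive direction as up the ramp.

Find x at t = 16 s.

On each constant-a segment, Δv = aΔt and Δx = v₀Δt + ½aΔt²; chain segment to segment.
0–6 s: v starts -2 cm/s; Δx = -2·6 + ½·-10·6² = -192 cm; v ends -62 cm/s.
6–12 s: v starts -62 cm/s; Δx = -62·6 + ½·8·6² = -228 cm; v ends -14 cm/s.
12–16 s: v starts -14 cm/s; Δx = -14·4 + ½·-4·4² = -88 cm; v ends -30 cm/s.
x(16) = -2 + Σ Δx = -510 cm.

-510 cm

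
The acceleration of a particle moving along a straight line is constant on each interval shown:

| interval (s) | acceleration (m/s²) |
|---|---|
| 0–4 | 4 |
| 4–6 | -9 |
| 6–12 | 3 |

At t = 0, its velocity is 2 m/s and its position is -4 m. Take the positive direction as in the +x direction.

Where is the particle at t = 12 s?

108 m

On each constant-a segment, Δv = aΔt and Δx = v₀Δt + ½aΔt²; chain segment to segment.
0–4 s: v starts 2 m/s; Δx = 2·4 + ½·4·4² = 40 m; v ends 18 m/s.
4–6 s: v starts 18 m/s; Δx = 18·2 + ½·-9·2² = 18 m; v ends 0 m/s.
6–12 s: v starts 0 m/s; Δx = 0·6 + ½·3·6² = 54 m; v ends 18 m/s.
x(12) = -4 + Σ Δx = 108 m.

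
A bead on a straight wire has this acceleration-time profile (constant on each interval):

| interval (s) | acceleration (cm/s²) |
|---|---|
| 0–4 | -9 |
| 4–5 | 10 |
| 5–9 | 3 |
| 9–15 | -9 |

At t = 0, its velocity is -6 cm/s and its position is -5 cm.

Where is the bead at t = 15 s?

On each constant-a segment, Δv = aΔt and Δx = v₀Δt + ½aΔt²; chain segment to segment.
0–4 s: v starts -6 cm/s; Δx = -6·4 + ½·-9·4² = -96 cm; v ends -42 cm/s.
4–5 s: v starts -42 cm/s; Δx = -42·1 + ½·10·1² = -37 cm; v ends -32 cm/s.
5–9 s: v starts -32 cm/s; Δx = -32·4 + ½·3·4² = -104 cm; v ends -20 cm/s.
9–15 s: v starts -20 cm/s; Δx = -20·6 + ½·-9·6² = -282 cm; v ends -74 cm/s.
x(15) = -5 + Σ Δx = -524 cm.

-524 cm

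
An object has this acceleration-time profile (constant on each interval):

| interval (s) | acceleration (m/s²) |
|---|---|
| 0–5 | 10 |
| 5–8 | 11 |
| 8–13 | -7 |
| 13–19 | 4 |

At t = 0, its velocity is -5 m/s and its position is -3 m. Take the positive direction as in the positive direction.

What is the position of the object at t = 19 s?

On each constant-a segment, Δv = aΔt and Δx = v₀Δt + ½aΔt²; chain segment to segment.
0–5 s: v starts -5 m/s; Δx = -5·5 + ½·10·5² = 100 m; v ends 45 m/s.
5–8 s: v starts 45 m/s; Δx = 45·3 + ½·11·3² = 184.5 m; v ends 78 m/s.
8–13 s: v starts 78 m/s; Δx = 78·5 + ½·-7·5² = 302.5 m; v ends 43 m/s.
13–19 s: v starts 43 m/s; Δx = 43·6 + ½·4·6² = 330 m; v ends 67 m/s.
x(19) = -3 + Σ Δx = 914 m.

914 m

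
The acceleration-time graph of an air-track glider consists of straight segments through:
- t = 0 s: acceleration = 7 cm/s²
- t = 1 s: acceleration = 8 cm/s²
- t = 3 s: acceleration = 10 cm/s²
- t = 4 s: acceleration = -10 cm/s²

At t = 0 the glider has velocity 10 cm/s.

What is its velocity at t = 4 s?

35.5 cm/s

Δv equals the area under the a-t graph; then v = v₀ + Δv.
0–1 s: ½(7 + 8)(1) = 7.5 cm/s
1–3 s: ½(8 + 10)(2) = 18 cm/s
3–4 s: ½(10 + -10)(1) = 0 cm/s
Δv = 25.5 cm/s, so v(4) = 10 + (25.5) = 35.5 cm/s.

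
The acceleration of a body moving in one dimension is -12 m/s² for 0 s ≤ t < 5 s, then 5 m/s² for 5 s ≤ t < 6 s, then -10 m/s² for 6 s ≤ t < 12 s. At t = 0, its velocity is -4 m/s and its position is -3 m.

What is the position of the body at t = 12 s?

-768.5 m

On each constant-a segment, Δv = aΔt and Δx = v₀Δt + ½aΔt²; chain segment to segment.
0–5 s: v starts -4 m/s; Δx = -4·5 + ½·-12·5² = -170 m; v ends -64 m/s.
5–6 s: v starts -64 m/s; Δx = -64·1 + ½·5·1² = -61.5 m; v ends -59 m/s.
6–12 s: v starts -59 m/s; Δx = -59·6 + ½·-10·6² = -534 m; v ends -119 m/s.
x(12) = -3 + Σ Δx = -768.5 m.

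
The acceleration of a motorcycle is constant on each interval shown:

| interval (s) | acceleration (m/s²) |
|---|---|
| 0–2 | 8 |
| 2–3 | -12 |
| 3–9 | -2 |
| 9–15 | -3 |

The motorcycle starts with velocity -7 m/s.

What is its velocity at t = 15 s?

-33 m/s

Δv equals the area under the a-t graph; then v = v₀ + Δv.
0–2 s: 8 × 2 = 16 m/s
2–3 s: -12 × 1 = -12 m/s
3–9 s: -2 × 6 = -12 m/s
9–15 s: -3 × 6 = -18 m/s
Δv = -26 m/s, so v(15) = -7 + (-26) = -33 m/s.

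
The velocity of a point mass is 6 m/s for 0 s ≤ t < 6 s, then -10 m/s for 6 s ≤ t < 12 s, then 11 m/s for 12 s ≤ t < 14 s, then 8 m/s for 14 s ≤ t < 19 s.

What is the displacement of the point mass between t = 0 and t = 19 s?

38 m

Displacement is the signed area under the v-t curve.
0–6 s: 6 × 6 = 36 m
6–12 s: -10 × 6 = -60 m
12–14 s: 11 × 2 = 22 m
14–19 s: 8 × 5 = 40 m
Net displacement = 38 m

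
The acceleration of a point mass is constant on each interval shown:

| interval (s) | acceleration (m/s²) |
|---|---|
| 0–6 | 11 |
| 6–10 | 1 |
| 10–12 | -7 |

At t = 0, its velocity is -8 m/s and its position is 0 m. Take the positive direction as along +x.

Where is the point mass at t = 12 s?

500 m

On each constant-a segment, Δv = aΔt and Δx = v₀Δt + ½aΔt²; chain segment to segment.
0–6 s: v starts -8 m/s; Δx = -8·6 + ½·11·6² = 150 m; v ends 58 m/s.
6–10 s: v starts 58 m/s; Δx = 58·4 + ½·1·4² = 240 m; v ends 62 m/s.
10–12 s: v starts 62 m/s; Δx = 62·2 + ½·-7·2² = 110 m; v ends 48 m/s.
x(12) = 0 + Σ Δx = 500 m.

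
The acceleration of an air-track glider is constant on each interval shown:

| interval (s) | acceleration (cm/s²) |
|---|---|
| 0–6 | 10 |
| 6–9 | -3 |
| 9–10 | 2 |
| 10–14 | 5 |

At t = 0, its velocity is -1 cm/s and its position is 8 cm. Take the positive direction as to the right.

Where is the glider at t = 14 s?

On each constant-a segment, Δv = aΔt and Δx = v₀Δt + ½aΔt²; chain segment to segment.
0–6 s: v starts -1 cm/s; Δx = -1·6 + ½·10·6² = 174 cm; v ends 59 cm/s.
6–9 s: v starts 59 cm/s; Δx = 59·3 + ½·-3·3² = 163.5 cm; v ends 50 cm/s.
9–10 s: v starts 50 cm/s; Δx = 50·1 + ½·2·1² = 51 cm; v ends 52 cm/s.
10–14 s: v starts 52 cm/s; Δx = 52·4 + ½·5·4² = 248 cm; v ends 72 cm/s.
x(14) = 8 + Σ Δx = 644.5 cm.

644.5 cm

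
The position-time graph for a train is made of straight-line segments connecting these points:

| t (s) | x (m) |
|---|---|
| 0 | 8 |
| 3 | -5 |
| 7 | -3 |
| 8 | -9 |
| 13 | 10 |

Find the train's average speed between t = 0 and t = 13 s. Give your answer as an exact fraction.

Average speed = (total path length)/(elapsed time); on a piecewise-linear x-t graph the path length is Σ|Δx|.
0–3 s: |Δx| = |-5 − 8| = 13 m
3–7 s: |Δx| = |-3 − -5| = 2 m
7–8 s: |Δx| = |-9 − -3| = 6 m
8–13 s: |Δx| = |10 − -9| = 19 m
Total path = 40 m; average speed = 40/13 = 40/13 m/s.

40/13 m/s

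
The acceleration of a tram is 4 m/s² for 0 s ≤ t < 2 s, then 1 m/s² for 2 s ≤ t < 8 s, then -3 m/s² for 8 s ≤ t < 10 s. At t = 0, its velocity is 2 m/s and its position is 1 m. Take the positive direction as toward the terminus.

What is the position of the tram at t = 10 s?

117 m

On each constant-a segment, Δv = aΔt and Δx = v₀Δt + ½aΔt²; chain segment to segment.
0–2 s: v starts 2 m/s; Δx = 2·2 + ½·4·2² = 12 m; v ends 10 m/s.
2–8 s: v starts 10 m/s; Δx = 10·6 + ½·1·6² = 78 m; v ends 16 m/s.
8–10 s: v starts 16 m/s; Δx = 16·2 + ½·-3·2² = 26 m; v ends 10 m/s.
x(10) = 1 + Σ Δx = 117 m.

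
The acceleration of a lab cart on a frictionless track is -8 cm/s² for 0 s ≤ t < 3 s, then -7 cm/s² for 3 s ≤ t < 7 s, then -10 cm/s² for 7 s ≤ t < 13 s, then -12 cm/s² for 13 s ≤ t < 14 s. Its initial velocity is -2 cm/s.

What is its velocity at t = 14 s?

Δv equals the area under the a-t graph; then v = v₀ + Δv.
0–3 s: -8 × 3 = -24 cm/s
3–7 s: -7 × 4 = -28 cm/s
7–13 s: -10 × 6 = -60 cm/s
13–14 s: -12 × 1 = -12 cm/s
Δv = -124 cm/s, so v(14) = -2 + (-124) = -126 cm/s.

-126 cm/s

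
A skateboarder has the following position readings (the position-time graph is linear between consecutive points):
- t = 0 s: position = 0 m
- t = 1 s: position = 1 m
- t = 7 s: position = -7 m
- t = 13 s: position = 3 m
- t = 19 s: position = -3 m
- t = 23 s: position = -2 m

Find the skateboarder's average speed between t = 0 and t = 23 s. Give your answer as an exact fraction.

26/23 m/s

Average speed = (total path length)/(elapsed time); on a piecewise-linear x-t graph the path length is Σ|Δx|.
0–1 s: |Δx| = |1 − 0| = 1 m
1–7 s: |Δx| = |-7 − 1| = 8 m
7–13 s: |Δx| = |3 − -7| = 10 m
13–19 s: |Δx| = |-3 − 3| = 6 m
19–23 s: |Δx| = |-2 − -3| = 1 m
Total path = 26 m; average speed = 26/23 = 26/23 m/s.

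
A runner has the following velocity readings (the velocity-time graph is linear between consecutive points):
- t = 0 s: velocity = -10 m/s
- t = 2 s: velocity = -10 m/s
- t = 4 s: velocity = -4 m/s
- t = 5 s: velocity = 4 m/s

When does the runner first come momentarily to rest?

v changes sign on 4–5 s (from -4 to 4); the graph is linear there, so v = 0 at t = 4 + (4)·(5 − 4)/(4 − -4) = 4.5 s.

t = 4.5 s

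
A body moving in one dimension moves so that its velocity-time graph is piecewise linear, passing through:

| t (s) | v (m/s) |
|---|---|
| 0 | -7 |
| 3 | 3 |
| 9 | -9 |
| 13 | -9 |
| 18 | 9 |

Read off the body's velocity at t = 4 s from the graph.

1 m/s

On 3–9 s the graph is linear from 3 to -9 m/s: v(4) = 3 + (-9 − 3)·(4 − 3)/(9 − 3) = 1 m/s.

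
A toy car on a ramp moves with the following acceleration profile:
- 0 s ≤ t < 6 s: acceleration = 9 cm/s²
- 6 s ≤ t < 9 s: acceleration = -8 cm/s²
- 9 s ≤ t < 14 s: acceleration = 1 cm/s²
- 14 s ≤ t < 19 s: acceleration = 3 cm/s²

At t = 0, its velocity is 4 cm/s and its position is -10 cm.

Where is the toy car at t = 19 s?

On each constant-a segment, Δv = aΔt and Δx = v₀Δt + ½aΔt²; chain segment to segment.
0–6 s: v starts 4 cm/s; Δx = 4·6 + ½·9·6² = 186 cm; v ends 58 cm/s.
6–9 s: v starts 58 cm/s; Δx = 58·3 + ½·-8·3² = 138 cm; v ends 34 cm/s.
9–14 s: v starts 34 cm/s; Δx = 34·5 + ½·1·5² = 182.5 cm; v ends 39 cm/s.
14–19 s: v starts 39 cm/s; Δx = 39·5 + ½·3·5² = 232.5 cm; v ends 54 cm/s.
x(19) = -10 + Σ Δx = 729 cm.

729 cm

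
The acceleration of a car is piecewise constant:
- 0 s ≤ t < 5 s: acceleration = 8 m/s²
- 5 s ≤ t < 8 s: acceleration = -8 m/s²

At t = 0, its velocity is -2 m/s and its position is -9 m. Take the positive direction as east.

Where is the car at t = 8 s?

On each constant-a segment, Δv = aΔt and Δx = v₀Δt + ½aΔt²; chain segment to segment.
0–5 s: v starts -2 m/s; Δx = -2·5 + ½·8·5² = 90 m; v ends 38 m/s.
5–8 s: v starts 38 m/s; Δx = 38·3 + ½·-8·3² = 78 m; v ends 14 m/s.
x(8) = -9 + Σ Δx = 159 m.

159 m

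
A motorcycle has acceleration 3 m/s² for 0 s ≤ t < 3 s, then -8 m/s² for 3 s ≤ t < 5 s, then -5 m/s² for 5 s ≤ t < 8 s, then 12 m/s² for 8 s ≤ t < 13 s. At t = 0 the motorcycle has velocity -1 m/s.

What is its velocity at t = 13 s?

Δv equals the area under the a-t graph; then v = v₀ + Δv.
0–3 s: 3 × 3 = 9 m/s
3–5 s: -8 × 2 = -16 m/s
5–8 s: -5 × 3 = -15 m/s
8–13 s: 12 × 5 = 60 m/s
Δv = 38 m/s, so v(13) = -1 + (38) = 37 m/s.

37 m/s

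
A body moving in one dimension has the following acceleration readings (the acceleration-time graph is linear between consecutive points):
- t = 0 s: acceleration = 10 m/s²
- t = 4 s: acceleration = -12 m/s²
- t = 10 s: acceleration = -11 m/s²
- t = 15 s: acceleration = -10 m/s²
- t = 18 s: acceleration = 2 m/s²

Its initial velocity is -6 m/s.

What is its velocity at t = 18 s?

-143.5 m/s

Δv equals the area under the a-t graph; then v = v₀ + Δv.
0–4 s: ½(10 + -12)(4) = -4 m/s
4–10 s: ½(-12 + -11)(6) = -69 m/s
10–15 s: ½(-11 + -10)(5) = -52.5 m/s
15–18 s: ½(-10 + 2)(3) = -12 m/s
Δv = -137.5 m/s, so v(18) = -6 + (-137.5) = -143.5 m/s.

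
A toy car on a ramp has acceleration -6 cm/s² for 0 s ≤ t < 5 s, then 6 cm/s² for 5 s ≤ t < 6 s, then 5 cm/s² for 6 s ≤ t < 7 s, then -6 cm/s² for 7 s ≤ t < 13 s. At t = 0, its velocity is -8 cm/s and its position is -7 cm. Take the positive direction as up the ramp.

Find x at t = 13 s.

On each constant-a segment, Δv = aΔt and Δx = v₀Δt + ½aΔt²; chain segment to segment.
0–5 s: v starts -8 cm/s; Δx = -8·5 + ½·-6·5² = -115 cm; v ends -38 cm/s.
5–6 s: v starts -38 cm/s; Δx = -38·1 + ½·6·1² = -35 cm; v ends -32 cm/s.
6–7 s: v starts -32 cm/s; Δx = -32·1 + ½·5·1² = -29.5 cm; v ends -27 cm/s.
7–13 s: v starts -27 cm/s; Δx = -27·6 + ½·-6·6² = -270 cm; v ends -63 cm/s.
x(13) = -7 + Σ Δx = -456.5 cm.

-456.5 cm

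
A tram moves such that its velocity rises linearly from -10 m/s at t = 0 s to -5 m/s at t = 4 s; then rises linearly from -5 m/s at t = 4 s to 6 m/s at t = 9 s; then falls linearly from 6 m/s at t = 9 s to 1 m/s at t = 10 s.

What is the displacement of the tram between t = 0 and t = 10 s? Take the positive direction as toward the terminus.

-24 m

Displacement is the signed area under the v-t curve.
0–4 s: ½(-10 + -5)(4) = -30 m
4–9 s: ½(-5 + 6)(5) = 2.5 m
9–10 s: ½(6 + 1)(1) = 3.5 m
Net displacement = -24 m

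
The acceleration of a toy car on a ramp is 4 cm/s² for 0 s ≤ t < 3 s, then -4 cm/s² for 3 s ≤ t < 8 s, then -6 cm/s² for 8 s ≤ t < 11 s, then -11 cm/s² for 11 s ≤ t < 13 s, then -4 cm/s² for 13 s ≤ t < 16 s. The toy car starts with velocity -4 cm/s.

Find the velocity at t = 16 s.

-64 cm/s

Δv equals the area under the a-t graph; then v = v₀ + Δv.
0–3 s: 4 × 3 = 12 cm/s
3–8 s: -4 × 5 = -20 cm/s
8–11 s: -6 × 3 = -18 cm/s
11–13 s: -11 × 2 = -22 cm/s
13–16 s: -4 × 3 = -12 cm/s
Δv = -60 cm/s, so v(16) = -4 + (-60) = -64 cm/s.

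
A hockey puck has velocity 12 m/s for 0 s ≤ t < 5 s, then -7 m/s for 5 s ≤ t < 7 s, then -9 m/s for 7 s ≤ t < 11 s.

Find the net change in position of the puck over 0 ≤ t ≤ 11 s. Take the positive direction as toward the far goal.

Displacement is the signed area under the v-t curve.
0–5 s: 12 × 5 = 60 m
5–7 s: -7 × 2 = -14 m
7–11 s: -9 × 4 = -36 m
Net displacement = 10 m

10 m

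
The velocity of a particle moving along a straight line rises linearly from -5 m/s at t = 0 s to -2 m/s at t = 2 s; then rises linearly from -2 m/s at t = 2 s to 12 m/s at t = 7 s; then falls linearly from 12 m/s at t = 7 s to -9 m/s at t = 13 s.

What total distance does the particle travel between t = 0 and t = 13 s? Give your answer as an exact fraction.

459/7 m

Distance (not displacement) is the total path length: add the absolute areas under v-t.
0–2 s: |½(-5 + -2)(2)| = 7 m
2–7 s: v = 0 at t = 19/7 s; triangle areas 5/7 + 180/7 = 185/7 m
7–13 s: v = 0 at t = 73/7 s; triangle areas 144/7 + 81/7 = 225/7 m
Total distance = 459/7 m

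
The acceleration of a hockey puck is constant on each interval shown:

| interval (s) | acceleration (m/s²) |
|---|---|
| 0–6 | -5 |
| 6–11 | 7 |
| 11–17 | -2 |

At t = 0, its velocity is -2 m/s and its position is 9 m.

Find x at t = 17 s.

-183.5 m

On each constant-a segment, Δv = aΔt and Δx = v₀Δt + ½aΔt²; chain segment to segment.
0–6 s: v starts -2 m/s; Δx = -2·6 + ½·-5·6² = -102 m; v ends -32 m/s.
6–11 s: v starts -32 m/s; Δx = -32·5 + ½·7·5² = -72.5 m; v ends 3 m/s.
11–17 s: v starts 3 m/s; Δx = 3·6 + ½·-2·6² = -18 m; v ends -9 m/s.
x(17) = 9 + Σ Δx = -183.5 m.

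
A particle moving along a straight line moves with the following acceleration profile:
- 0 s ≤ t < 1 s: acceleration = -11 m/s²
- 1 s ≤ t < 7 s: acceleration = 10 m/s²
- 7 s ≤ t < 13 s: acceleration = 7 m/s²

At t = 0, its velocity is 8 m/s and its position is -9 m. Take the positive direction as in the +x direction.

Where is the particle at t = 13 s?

623.5 m

On each constant-a segment, Δv = aΔt and Δx = v₀Δt + ½aΔt²; chain segment to segment.
0–1 s: v starts 8 m/s; Δx = 8·1 + ½·-11·1² = 2.5 m; v ends -3 m/s.
1–7 s: v starts -3 m/s; Δx = -3·6 + ½·10·6² = 162 m; v ends 57 m/s.
7–13 s: v starts 57 m/s; Δx = 57·6 + ½·7·6² = 468 m; v ends 99 m/s.
x(13) = -9 + Σ Δx = 623.5 m.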